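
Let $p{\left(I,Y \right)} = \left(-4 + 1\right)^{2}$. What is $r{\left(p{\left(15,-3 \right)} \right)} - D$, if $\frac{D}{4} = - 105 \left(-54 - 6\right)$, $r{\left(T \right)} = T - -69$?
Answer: $-25122$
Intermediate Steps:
$p{\left(I,Y \right)} = 9$ ($p{\left(I,Y \right)} = \left(-3\right)^{2} = 9$)
$r{\left(T \right)} = 69 + T$ ($r{\left(T \right)} = T + 69 = 69 + T$)
$D = 25200$ ($D = 4 \left(- 105 \left(-54 - 6\right)\right) = 4 \left(\left(-105\right) \left(-60\right)\right) = 4 \cdot 6300 = 25200$)
$r{\left(p{\left(15,-3 \right)} \right)} - D = \left(69 + 9\right) - 25200 = 78 - 25200 = -25122$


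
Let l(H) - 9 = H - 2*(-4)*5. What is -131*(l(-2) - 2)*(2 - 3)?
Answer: 5895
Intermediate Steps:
l(H) = 49 + H (l(H) = 9 + (H - 2*(-4)*5) = 9 + (H + 8*5) = 9 + (H + 40) = 9 + (40 + H) = 49 + H)
-131*(l(-2) - 2)*(2 - 3) = -131*((49 - 2) - 2)*(2 - 3) = -131*(47 - 2)*(-1) = -5895*(-1) = -131*(-45) = 5895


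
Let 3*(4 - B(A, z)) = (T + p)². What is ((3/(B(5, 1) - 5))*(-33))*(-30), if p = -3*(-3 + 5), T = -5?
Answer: -4455/62 ≈ -71.855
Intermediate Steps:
p = -6 (p = -3*2 = -6)
B(A, z) = -109/3 (B(A, z) = 4 - (-5 - 6)²/3 = 4 - ⅓*(-11)² = 4 - ⅓*121 = 4 - 121/3 = -109/3)
((3/(B(5, 1) - 5))*(-33))*(-30) = ((3/(-109/3 - 5))*(-33))*(-30) = ((3/(-124/3))*(-33))*(-30) = ((3*(-3/124))*(-33))*(-30) = -9/124*(-33)*(-30) = (297/124)*(-30) = -4455/62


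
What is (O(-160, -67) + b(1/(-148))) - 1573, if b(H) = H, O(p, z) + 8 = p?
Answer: -257669/148 ≈ -1741.0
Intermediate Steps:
O(p, z) = -8 + p
(O(-160, -67) + b(1/(-148))) - 1573 = ((-8 - 160) + 1/(-148)) - 1573 = (-168 - 1/148) - 1573 = -24865/148 - 1573 = -257669/148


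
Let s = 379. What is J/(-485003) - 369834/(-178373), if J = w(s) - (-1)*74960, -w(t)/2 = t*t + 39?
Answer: 217257024702/86511440119 ≈ 2.5113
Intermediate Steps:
w(t) = -78 - 2*t**2 (w(t) = -2*(t*t + 39) = -2*(t**2 + 39) = -2*(39 + t**2) = -78 - 2*t**2)
J = -212400 (J = (-78 - 2*379**2) - (-1)*74960 = (-78 - 2*143641) - 1*(-74960) = (-78 - 287282) + 74960 = -287360 + 74960 = -212400)
J/(-485003) - 369834/(-178373) = -212400/(-485003) - 369834/(-178373) = -212400*(-1/485003) - 369834*(-1/178373) = 212400/485003 + 369834/178373 = 217257024702/86511440119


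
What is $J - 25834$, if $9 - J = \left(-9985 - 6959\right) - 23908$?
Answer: $15027$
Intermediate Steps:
$J = 40861$ ($J = 9 - \left(\left(-9985 - 6959\right) - 23908\right) = 9 - \left(-16944 - 23908\right) = 9 - -40852 = 9 + 40852 = 40861$)
$J - 25834 = 40861 - 25834 = 15027$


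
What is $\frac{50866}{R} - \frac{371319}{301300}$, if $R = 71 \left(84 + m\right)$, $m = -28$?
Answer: $\frac{865597591}{74873050} \approx 11.561$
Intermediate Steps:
$R = 3976$ ($R = 71 \left(84 - 28\right) = 71 \cdot 56 = 3976$)
$\frac{50866}{R} - \frac{371319}{301300} = \frac{50866}{3976} - \frac{371319}{301300} = 50866 \cdot \frac{1}{3976} - \frac{371319}{301300} = \frac{25433}{1988} - \frac{371319}{301300} = \frac{865597591}{74873050}$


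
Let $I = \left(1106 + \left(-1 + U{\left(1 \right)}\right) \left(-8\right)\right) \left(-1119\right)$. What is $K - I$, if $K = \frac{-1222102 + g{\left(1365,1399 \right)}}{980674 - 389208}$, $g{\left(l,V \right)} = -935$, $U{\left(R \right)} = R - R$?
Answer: $\frac{737300182719}{591466} \approx 1.2466 \cdot 10^{6}$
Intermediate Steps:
$U{\left(R \right)} = 0$
$K = - \frac{1223037}{591466}$ ($K = \frac{-1222102 - 935}{980674 - 389208} = - \frac{1223037}{591466} \approx -2.0678$)
$I = -1246566$ ($I = \left(1106 + \left(-1 + 0\right) \left(-8\right)\right) \left(-1119\right) = \left(1106 - -8\right) \left(-1119\right) = \left(1106 + 8\right) \left(-1119\right) = 1114 \left(-1119\right) = -1246566$)
$K - I = - \frac{1223037}{591466} - -1246566 = - \frac{1223037}{591466} + 1246566 = \frac{737300182719}{591466}$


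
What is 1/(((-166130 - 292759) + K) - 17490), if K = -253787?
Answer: -1/730166 ≈ -1.3696e-6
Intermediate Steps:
1/(((-166130 - 292759) + K) - 17490) = 1/(((-166130 - 292759) - 253787) - 17490) = 1/((-458889 - 253787) - 17490) = 1/(-712676 - 17490) = 1/(-730166) = -1/730166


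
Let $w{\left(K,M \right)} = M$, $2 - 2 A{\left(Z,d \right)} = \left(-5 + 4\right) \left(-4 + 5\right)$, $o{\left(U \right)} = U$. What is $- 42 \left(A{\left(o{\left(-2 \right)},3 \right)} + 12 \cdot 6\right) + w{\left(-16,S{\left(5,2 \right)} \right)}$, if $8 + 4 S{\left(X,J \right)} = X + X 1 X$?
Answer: $- \frac{6163}{2} \approx -3081.5$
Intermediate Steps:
$A{\left(Z,d \right)} = \frac{3}{2}$ ($A{\left(Z,d \right)} = 1 - \frac{\left(-5 + 4\right) \left(-4 + 5\right)}{2} = 1 - \frac{\left(-1\right) 1}{2} = 1 - - \frac{1}{2} = 1 + \frac{1}{2} = \frac{3}{2}$)
$S{\left(X,J \right)} = -2 + \frac{X}{4} + \frac{X^{2}}{4}$ ($S{\left(X,J \right)} = -2 + \frac{X + X 1 X}{4} = -2 + \frac{X + X X}{4} = -2 + \frac{X + X^{2}}{4} = -2 + \left(\frac{X}{4} + \frac{X^{2}}{4}\right) = -2 + \frac{X}{4} + \frac{X^{2}}{4}$)
$- 42 \left(A{\left(o{\left(-2 \right)},3 \right)} + 12 \cdot 6\right) + w{\left(-16,S{\left(5,2 \right)} \right)} = - 42 \left(\frac{3}{2} + 12 \cdot 6\right) + \left(-2 + \frac{1}{4} \cdot 5 + \frac{5^{2}}{4}\right) = - 42 \left(\frac{3}{2} + 72\right) + \left(-2 + \frac{5}{4} + \frac{1}{4} \cdot 25\right) = \left(-42\right) \frac{147}{2} + \left(-2 + \frac{5}{4} + \frac{25}{4}\right) = -3087 + \frac{11}{2} = - \frac{6163}{2}$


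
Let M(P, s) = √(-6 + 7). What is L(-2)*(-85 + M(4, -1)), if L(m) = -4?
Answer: 336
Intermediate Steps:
M(P, s) = 1 (M(P, s) = √1 = 1)
L(-2)*(-85 + M(4, -1)) = -4*(-85 + 1) = -4*(-84) = 336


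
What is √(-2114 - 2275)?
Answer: I*√4389 ≈ 66.25*I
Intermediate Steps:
√(-2114 - 2275) = √(-4389) = I*√4389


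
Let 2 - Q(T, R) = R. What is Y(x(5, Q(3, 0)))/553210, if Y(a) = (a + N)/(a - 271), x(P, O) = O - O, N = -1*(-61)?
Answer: -61/149919910 ≈ -4.0688e-7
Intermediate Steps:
N = 61
Q(T, R) = 2 - R
x(P, O) = 0
Y(a) = (61 + a)/(-271 + a) (Y(a) = (a + 61)/(a - 271) = (61 + a)/(-271 + a))
Y(x(5, Q(3, 0)))/553210 = ((61 + 0)/(-271 + 0))/553210 = (61/(-271))*(1/553210) = -1/271*61*(1/553210) = -61/271*1/553210 = -61/149919910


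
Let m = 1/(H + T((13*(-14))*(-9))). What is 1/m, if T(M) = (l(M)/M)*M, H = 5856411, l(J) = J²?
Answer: 8539455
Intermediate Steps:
T(M) = M² (T(M) = (M²/M)*M = M*M = M²)
m = 1/8539455 (m = 1/(5856411 + ((13*(-14))*(-9))²) = 1/(5856411 + (-182*(-9))²) = 1/(5856411 + 1638²) = 1/(5856411 + 2683044) = 1/8539455 ≈ 1.1710e-7)
1/m = 1/(1/8539455) = 8539455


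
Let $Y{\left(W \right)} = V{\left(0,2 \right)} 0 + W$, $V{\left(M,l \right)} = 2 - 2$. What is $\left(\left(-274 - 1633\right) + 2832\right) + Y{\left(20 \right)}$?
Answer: $945$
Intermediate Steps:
$V{\left(M,l \right)} = 0$ ($V{\left(M,l \right)} = 2 - 2 = 0$)
$Y{\left(W \right)} = W$ ($Y{\left(W \right)} = 0 \cdot 0 + W = 0 + W = W$)
$\left(\left(-274 - 1633\right) + 2832\right) + Y{\left(20 \right)} = \left(\left(-274 - 1633\right) + 2832\right) + 20 = \left(-1907 + 2832\right) + 20 = 925 + 20 = 945$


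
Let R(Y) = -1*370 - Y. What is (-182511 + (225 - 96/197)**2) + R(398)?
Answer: -5156670270/38809 ≈ -1.3287e+5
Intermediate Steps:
R(Y) = -370 - Y
(-182511 + (225 - 96/197)**2) + R(398) = (-182511 + (225 - 96/197)**2) + (-370 - 1*398) = (-182511 + (225 - 96*1/197)**2) + (-370 - 398) = (-182511 + (225 - 96/197)**2) - 768 = (-182511 + (44229/197)**2) - 768 = (-182511 + 1956204441/38809) - 768 = -5126864958/38809 - 768 = -5156670270/38809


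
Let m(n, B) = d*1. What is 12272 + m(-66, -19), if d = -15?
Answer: 12257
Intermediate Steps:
m(n, B) = -15 (m(n, B) = -15*1 = -15)
12272 + m(-66, -19) = 12272 - 15 = 12257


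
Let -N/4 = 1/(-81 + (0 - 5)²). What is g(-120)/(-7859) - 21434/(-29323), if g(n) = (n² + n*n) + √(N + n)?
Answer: -96578942/32921351 - I*√23506/110026 ≈ -2.9336 - 0.0013935*I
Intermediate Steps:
N = 1/14 (N = -4/(-81 + (0 - 5)²) = -4/(-81 + (-5)²) = -4/(-81 + 25) = -4/(-56) = -4*(-1/56) = 1/14 ≈ 0.071429)
g(n) = √(1/14 + n) + 2*n² (g(n) = (n² + n*n) + √(1/14 + n) = (n² + n²) + √(1/14 + n) = 2*n² + √(1/14 + n) = √(1/14 + n) + 2*n²)
g(-120)/(-7859) - 21434/(-29323) = (2*(-120)² + √(14 + 196*(-120))/14)/(-7859) - 21434/(-29323) = (2*14400 + √(14 - 23520)/14)*(-1/7859) - 21434*(-1/29323) = (28800 + √(-23506)/14)*(-1/7859) + 3062/4189 = (28800 + (I*√23506)/14)*(-1/7859) + 3062/4189 = (28800 + I*√23506/14)*(-1/7859) + 3062/4189 = (-28800/7859 - I*√23506/110026) + 3062/4189 = -96578942/32921351 - I*√23506/110026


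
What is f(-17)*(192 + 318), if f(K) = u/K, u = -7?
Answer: 210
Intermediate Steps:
f(K) = -7/K
f(-17)*(192 + 318) = (-7/(-17))*(192 + 318) = -7*(-1/17)*510 = (7/17)*510 = 210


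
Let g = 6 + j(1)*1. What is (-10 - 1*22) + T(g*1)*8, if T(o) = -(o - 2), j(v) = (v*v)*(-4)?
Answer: -32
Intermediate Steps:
j(v) = -4*v² (j(v) = v²*(-4) = -4*v²)
g = 2 (g = 6 - 4*1²*1 = 6 - 4*1*1 = 6 - 4*1 = 6 - 4 = 2)
T(o) = 2 - o (T(o) = -(-2 + o) = 2 - o)
(-10 - 1*22) + T(g*1)*8 = (-10 - 1*22) + (2 - 2)*8 = (-10 - 22) + (2 - 1*2)*8 = -32 + (2 - 2)*8 = -32 + 0*8 = -32 + 0 = -32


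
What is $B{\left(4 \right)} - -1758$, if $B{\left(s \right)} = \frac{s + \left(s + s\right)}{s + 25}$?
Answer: $\frac{50994}{29} \approx 1758.4$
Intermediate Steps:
$B{\left(s \right)} = \frac{3 s}{25 + s}$ ($B{\left(s \right)} = \frac{s + 2 s}{25 + s} = \frac{3 s}{25 + s}$)
$B{\left(4 \right)} - -1758 = 3 \cdot 4 \frac{1}{25 + 4} - -1758 = 3 \cdot 4 \cdot \frac{1}{29} + 1758 = \frac{12}{29} + 1758 = \frac{50994}{29}$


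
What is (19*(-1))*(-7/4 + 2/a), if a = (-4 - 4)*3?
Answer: 209/6 ≈ 34.833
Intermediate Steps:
a = -24 (a = -8*3 = -24)
(19*(-1))*(-7/4 + 2/a) = (19*(-1))*(-7/4 + 2/(-24)) = -19*(-7*¼ + 2*(-1/24)) = -19*(-7/4 - 1/12) = -19*(-11/6) = 209/6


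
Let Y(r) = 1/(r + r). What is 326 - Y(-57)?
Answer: 37165/114 ≈ 326.01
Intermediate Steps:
Y(r) = 1/(2*r)
326 - Y(-57) = 326 - 1/(2*(-57)) = 326 - (-1)/(2*57) = 326 - 1*(-1/114) = 326 + 1/114 = 37165/114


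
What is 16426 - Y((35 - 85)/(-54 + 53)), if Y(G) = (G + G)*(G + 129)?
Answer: -1474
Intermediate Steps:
Y(G) = 2*G*(129 + G) (Y(G) = (2*G)*(129 + G) = 2*G*(129 + G))
16426 - Y((35 - 85)/(-54 + 53)) = 16426 - 2*(35 - 85)/(-54 + 53)*(129 + (35 - 85)/(-54 + 53)) = 16426 - 2*(-50/(-1))*(129 - 50/(-1)) = 16426 - 2*(-50*(-1))*(129 - 50*(-1)) = 16426 - 2*50*(129 + 50) = 16426 - 2*50*179 = 16426 - 1*17900 = 16426 - 17900 = -1474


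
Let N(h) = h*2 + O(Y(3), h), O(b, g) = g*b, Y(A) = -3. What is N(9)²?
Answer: 81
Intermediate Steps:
O(b, g) = b*g
N(h) = -h (N(h) = h*2 - 3*h = 2*h - 3*h = -h)
N(9)² = (-1*9)² = (-9)² = 81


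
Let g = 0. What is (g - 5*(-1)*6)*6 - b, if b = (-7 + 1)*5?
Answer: 210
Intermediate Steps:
b = -30 (b = -6*5 = -30)
(g - 5*(-1)*6)*6 - b = (0 - 5*(-1)*6)*6 - 1*(-30) = (0 + 5*6)*6 + 30 = (0 + 30)*6 + 30 = 30*6 + 30 = 180 + 30 = 210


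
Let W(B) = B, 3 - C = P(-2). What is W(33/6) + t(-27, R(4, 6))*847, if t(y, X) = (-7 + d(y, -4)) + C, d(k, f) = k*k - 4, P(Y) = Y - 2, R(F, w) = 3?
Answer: 1228161/2 ≈ 6.1408e+5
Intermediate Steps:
P(Y) = -2 + Y
d(k, f) = -4 + k**2 (d(k, f) = k**2 - 4 = -4 + k**2)
C = 7 (C = 3 - (-2 - 2) = 3 - 1*(-4) = 3 + 4 = 7)
t(y, X) = -4 + y**2 (t(y, X) = (-7 + (-4 + y**2)) + 7 = (-11 + y**2) + 7 = -4 + y**2)
W(33/6) + t(-27, R(4, 6))*847 = 33/6 + (-4 + (-27)**2)*847 = 33*(1/6) + (-4 + 729)*847 = 11/2 + 725*847 = 11/2 + 614075 = 1228161/2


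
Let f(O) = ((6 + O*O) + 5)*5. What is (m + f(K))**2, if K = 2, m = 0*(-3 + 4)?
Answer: 5625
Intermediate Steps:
m = 0 (m = 0*1 = 0)
f(O) = 55 + 5*O**2 (f(O) = ((6 + O**2) + 5)*5 = (11 + O**2)*5 = 55 + 5*O**2)
(m + f(K))**2 = (0 + (55 + 5*2**2))**2 = (0 + (55 + 5*4))**2 = (0 + (55 + 20))**2 = (0 + 75)**2 = 75**2 = 5625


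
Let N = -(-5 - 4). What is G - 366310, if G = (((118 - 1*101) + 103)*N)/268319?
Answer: -98287931810/268319 ≈ -3.6631e+5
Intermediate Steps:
N = 9 (N = -1*(-9) = 9)
G = 1080/268319 (G = (((118 - 1*101) + 103)*9)/268319 = (((118 - 101) + 103)*9)*(1/268319) = ((17 + 103)*9)*(1/268319) = (120*9)*(1/268319) = 1080*(1/268319) = 1080/268319 ≈ 0.0040251)
G - 366310 = 1080/268319 - 366310 = -98287931810/268319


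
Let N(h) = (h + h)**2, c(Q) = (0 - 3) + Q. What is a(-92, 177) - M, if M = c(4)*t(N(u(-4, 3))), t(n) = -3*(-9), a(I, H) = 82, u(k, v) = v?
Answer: 55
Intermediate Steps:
c(Q) = -3 + Q
N(h) = 4*h**2 (N(h) = (2*h)**2 = 4*h**2)
t(n) = 27
M = 27 (M = (-3 + 4)*27 = 1*27 = 27)
a(-92, 177) - M = 82 - 1*27 = 82 - 27 = 55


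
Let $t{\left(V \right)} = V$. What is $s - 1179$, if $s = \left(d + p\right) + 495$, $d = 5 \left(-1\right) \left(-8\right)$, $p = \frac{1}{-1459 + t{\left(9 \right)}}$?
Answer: $- \frac{933801}{1450} \approx -644.0$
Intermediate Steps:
$p = - \frac{1}{1450}$ ($p = \frac{1}{-1459 + 9} = \frac{1}{-1450} = - \frac{1}{1450} \approx -0.00068966$)
$d = 40$ ($d = \left(-5\right) \left(-8\right) = 40$)
$s = \frac{775749}{1450}$ ($s = \left(40 - \frac{1}{1450}\right) + 495 = \frac{57999}{1450} + 495 = \frac{775749}{1450} \approx 535.0$)
$s - 1179 = \frac{775749}{1450} - 1179 = - \frac{933801}{1450}$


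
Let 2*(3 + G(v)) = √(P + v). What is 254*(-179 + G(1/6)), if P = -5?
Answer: -46228 + 127*I*√174/6 ≈ -46228.0 + 279.21*I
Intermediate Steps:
G(v) = -3 + √(-5 + v)/2
254*(-179 + G(1/6)) = 254*(-179 + (-3 + √(-5 + 1/6)/2)) = 254*(-179 + (-3 + √(-5 + ⅙)/2)) = 254*(-179 + (-3 + √(-29/6)/2)) = 254*(-179 + (-3 + (I*√174/6)/2)) = 254*(-179 + (-3 + I*√174/12)) = 254*(-182 + I*√174/12) = -46228 + 127*I*√174/6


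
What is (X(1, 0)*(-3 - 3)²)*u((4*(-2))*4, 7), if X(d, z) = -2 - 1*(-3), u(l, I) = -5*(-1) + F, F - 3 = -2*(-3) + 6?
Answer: 720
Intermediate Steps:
F = 15 (F = 3 + (-2*(-3) + 6) = 3 + (6 + 6) = 3 + 12 = 15)
u(l, I) = 20 (u(l, I) = -5*(-1) + 15 = 5 + 15 = 20)
X(d, z) = 1 (X(d, z) = -2 + 3 = 1)
(X(1, 0)*(-3 - 3)²)*u((4*(-2))*4, 7) = (1*(-3 - 3)²)*20 = (1*(-6)²)*20 = (1*36)*20 = 36*20 = 720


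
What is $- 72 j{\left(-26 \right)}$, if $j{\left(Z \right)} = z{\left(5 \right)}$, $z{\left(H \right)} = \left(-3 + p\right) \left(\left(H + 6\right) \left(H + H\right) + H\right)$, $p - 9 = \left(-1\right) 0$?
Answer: $-49680$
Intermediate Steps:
$p = 9$ ($p = 9 - 0 = 9 + 0 = 9$)
$z{\left(H \right)} = 6 H + 12 H \left(6 + H\right)$ ($z{\left(H \right)} = \left(-3 + 9\right) \left(\left(H + 6\right) \left(H + H\right) + H\right) = 6 \left(\left(6 + H\right) 2 H + H\right) = 6 \left(2 H \left(6 + H\right) + H\right) = 6 \left(H + 2 H \left(6 + H\right)\right) = 6 H + 12 H \left(6 + H\right)$)
$j{\left(Z \right)} = 690$ ($j{\left(Z \right)} = 6 \cdot 5 \left(13 + 2 \cdot 5\right) = 6 \cdot 5 \left(13 + 10\right) = 6 \cdot 5 \cdot 23 = 690$)
$- 72 j{\left(-26 \right)} = \left(-72\right) 690 = -49680$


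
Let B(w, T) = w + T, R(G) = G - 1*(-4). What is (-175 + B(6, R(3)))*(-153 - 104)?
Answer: 41634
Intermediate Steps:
R(G) = 4 + G (R(G) = G + 4 = 4 + G)
B(w, T) = T + w
(-175 + B(6, R(3)))*(-153 - 104) = (-175 + ((4 + 3) + 6))*(-153 - 104) = (-175 + (7 + 6))*(-257) = (-175 + 13)*(-257) = -162*(-257) = 41634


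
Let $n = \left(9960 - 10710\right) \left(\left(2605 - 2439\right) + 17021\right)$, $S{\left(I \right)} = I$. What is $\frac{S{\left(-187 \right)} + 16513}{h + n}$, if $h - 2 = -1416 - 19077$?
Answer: $- \frac{16326}{12910741} \approx -0.0012645$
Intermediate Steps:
$n = -12890250$ ($n = - 750 \left(166 + 17021\right) = \left(-750\right) 17187 = -12890250$)
$h = -20491$ ($h = 2 - 20493 = -20491$)
$\frac{S{\left(-187 \right)} + 16513}{h + n} = \frac{-187 + 16513}{-20491 - 12890250} = \frac{16326}{-12910741} = 16326 \left(- \frac{1}{12910741}\right) = - \frac{16326}{12910741}$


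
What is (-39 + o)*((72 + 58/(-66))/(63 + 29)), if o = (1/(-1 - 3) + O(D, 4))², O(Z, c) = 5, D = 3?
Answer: -617261/48576 ≈ -12.707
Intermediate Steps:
o = 361/16 (o = (1/(-1 - 3) + 5)² = (1/(-4) + 5)² = (-¼ + 5)² = (19/4)² = 361/16 ≈ 22.563)
(-39 + o)*((72 + 58/(-66))/(63 + 29)) = (-39 + 361/16)*((72 + 58/(-66))/(63 + 29)) = -263*(72 + 58*(-1/66))/(16*92) = -263*(72 - 29/33)/(16*92) = -617261/(528*92) = -263/16*2347/3036 = -617261/48576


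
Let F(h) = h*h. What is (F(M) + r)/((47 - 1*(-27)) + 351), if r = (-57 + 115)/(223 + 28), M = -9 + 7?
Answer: 1062/106675 ≈ 0.0099555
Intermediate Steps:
M = -2
F(h) = h²
r = 58/251 ≈ 0.23108
(F(M) + r)/((47 - 1*(-27)) + 351) = ((-2)² + 58/251)/((47 - 1*(-27)) + 351) = (4 + 58/251)/((47 + 27) + 351) = 1062/(251*(74 + 351)) = (1062/251)/425 = (1062/251)*(1/425) = 1062/106675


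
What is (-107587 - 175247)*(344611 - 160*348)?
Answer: -81719510454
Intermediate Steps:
(-107587 - 175247)*(344611 - 160*348) = -282834*(344611 - 55680) = -282834*288931 = -81719510454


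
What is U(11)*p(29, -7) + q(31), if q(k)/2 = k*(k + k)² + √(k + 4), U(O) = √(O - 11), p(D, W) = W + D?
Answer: 238328 + 2*√35 ≈ 2.3834e+5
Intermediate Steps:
p(D, W) = D + W
U(O) = √(-11 + O)
q(k) = 2*√(4 + k) + 8*k³ (q(k) = 2*(k*(k + k)² + √(k + 4)) = 2*(k*(2*k)² + √(4 + k)) = 2*(k*(4*k²) + √(4 + k)) = 2*(4*k³ + √(4 + k)) = 2*(√(4 + k) + 4*k³) = 2*√(4 + k) + 8*k³)
U(11)*p(29, -7) + q(31) = √(-11 + 11)*(29 - 7) + (2*√(4 + 31) + 8*31³) = √0*22 + (2*√35 + 8*29791) = 0*22 + (2*√35 + 238328) = 0 + (238328 + 2*√35) = 238328 + 2*√35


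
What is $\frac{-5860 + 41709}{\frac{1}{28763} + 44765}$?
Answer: $\frac{93738617}{117052336} \approx 0.80083$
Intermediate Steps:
$\frac{-5860 + 41709}{\frac{1}{28763} + 44765} = \frac{35849}{\frac{1}{28763} + 44765} = \frac{35849}{\frac{1287575696}{28763}} = 35849 \cdot \frac{28763}{1287575696} = \frac{93738617}{117052336}$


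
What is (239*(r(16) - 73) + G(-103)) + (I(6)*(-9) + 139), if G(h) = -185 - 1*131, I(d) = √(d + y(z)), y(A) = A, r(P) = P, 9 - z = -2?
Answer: -13800 - 9*√17 ≈ -13837.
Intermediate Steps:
z = 11 (z = 9 - 1*(-2) = 9 + 2 = 11)
I(d) = √(11 + d) (I(d) = √(d + 11) = √(11 + d))
G(h) = -316 (G(h) = -185 - 131 = -316)
(239*(r(16) - 73) + G(-103)) + (I(6)*(-9) + 139) = (239*(16 - 73) - 316) + (√(11 + 6)*(-9) + 139) = (239*(-57) - 316) + (√17*(-9) + 139) = (-13623 - 316) + (-9*√17 + 139) = -13939 + (139 - 9*√17) = -13800 - 9*√17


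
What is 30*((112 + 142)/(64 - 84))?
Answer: -381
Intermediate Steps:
30*((112 + 142)/(64 - 84)) = 30*(254/(-20)) = 30*(254*(-1/20)) = 30*(-127/10) = -381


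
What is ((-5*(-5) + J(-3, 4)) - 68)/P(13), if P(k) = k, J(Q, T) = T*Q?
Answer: -55/13 ≈ -4.2308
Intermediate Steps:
J(Q, T) = Q*T
((-5*(-5) + J(-3, 4)) - 68)/P(13) = ((-5*(-5) - 3*4) - 68)/13 = ((25 - 12) - 68)*(1/13) = (13 - 68)*(1/13) = -55*1/13 = -55/13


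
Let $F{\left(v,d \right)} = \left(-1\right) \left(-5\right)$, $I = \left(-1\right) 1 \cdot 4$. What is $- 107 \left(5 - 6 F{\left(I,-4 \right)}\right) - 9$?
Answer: $2666$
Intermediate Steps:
$I = -4$ ($I = \left(-1\right) 4 = -4$)
$F{\left(v,d \right)} = 5$
$- 107 \left(5 - 6 F{\left(I,-4 \right)}\right) - 9 = - 107 \left(5 - 6 \cdot 5\right) - 9 = - 107 \left(5 - 30\right) - 9 = \left(-107\right) \left(-25\right) - 9 = 2675 - 9 = 2666$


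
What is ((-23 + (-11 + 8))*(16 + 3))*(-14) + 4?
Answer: 6920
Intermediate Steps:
((-23 + (-11 + 8))*(16 + 3))*(-14) + 4 = ((-23 - 3)*19)*(-14) + 4 = -26*19*(-14) + 4 = -494*(-14) + 4 = 6916 + 4 = 6920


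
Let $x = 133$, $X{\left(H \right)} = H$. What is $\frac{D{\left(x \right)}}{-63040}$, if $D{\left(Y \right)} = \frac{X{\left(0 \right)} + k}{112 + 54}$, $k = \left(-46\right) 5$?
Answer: $\frac{23}{1046464} \approx 2.1979 \cdot 10^{-5}$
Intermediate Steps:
$k = -230$
$D{\left(Y \right)} = - \frac{115}{83}$ ($D{\left(Y \right)} = \frac{0 - 230}{112 + 54} = - \frac{230}{166} = \left(-230\right) \frac{1}{166} = - \frac{115}{83}$)
$\frac{D{\left(x \right)}}{-63040} = - \frac{115}{83 \left(-63040\right)} = \left(- \frac{115}{83}\right) \left(- \frac{1}{63040}\right) = \frac{23}{1046464}$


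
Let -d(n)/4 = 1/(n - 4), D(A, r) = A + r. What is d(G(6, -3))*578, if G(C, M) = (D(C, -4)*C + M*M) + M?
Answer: -1156/7 ≈ -165.14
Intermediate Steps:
G(C, M) = M + M² + C*(-4 + C) (G(C, M) = ((C - 4)*C + M*M) + M = ((-4 + C)*C + M²) + M = (C*(-4 + C) + M²) + M = (M² + C*(-4 + C)) + M = M + M² + C*(-4 + C))
d(n) = -4/(-4 + n) (d(n) = -4/(n - 4) = -4/(-4 + n))
d(G(6, -3))*578 = -4/(-4 + (-3 + (-3)² + 6*(-4 + 6)))*578 = -4/(-4 + (-3 + 9 + 6*2))*578 = -4/(-4 + (-3 + 9 + 12))*578 = -4/(-4 + 18)*578 = -4/14*578 = -4*1/14*578 = -2/7*578 = -1156/7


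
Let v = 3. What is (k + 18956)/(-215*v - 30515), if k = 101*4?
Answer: -484/779 ≈ -0.62131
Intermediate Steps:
k = 404
(k + 18956)/(-215*v - 30515) = (404 + 18956)/(-215*3 - 30515) = 19360/(-645 - 30515) = 19360/(-31160) = 19360*(-1/31160) = -484/779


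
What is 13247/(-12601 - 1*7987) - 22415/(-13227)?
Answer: 286261951/272317476 ≈ 1.0512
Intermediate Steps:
13247/(-12601 - 1*7987) - 22415/(-13227) = 13247/(-12601 - 7987) - 22415*(-1/13227) = 13247/(-20588) + 22415/13227 = 13247*(-1/20588) + 22415/13227 = -13247/20588 + 22415/13227 = 286261951/272317476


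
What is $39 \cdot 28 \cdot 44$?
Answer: $48048$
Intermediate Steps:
$39 \cdot 28 \cdot 44 = 1092 \cdot 44 = 48048$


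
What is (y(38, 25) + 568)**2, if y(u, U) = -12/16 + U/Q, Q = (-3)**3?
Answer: 3740912569/11664 ≈ 3.2072e+5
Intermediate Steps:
Q = -27
y(u, U) = -3/4 - U/27 (y(u, U) = -12/16 + U/(-27) = -12*1/16 + U*(-1/27) = -3/4 - U/27)
(y(38, 25) + 568)**2 = ((-3/4 - 1/27*25) + 568)**2 = ((-3/4 - 25/27) + 568)**2 = (-181/108 + 568)**2 = (61163/108)**2 = 3740912569/11664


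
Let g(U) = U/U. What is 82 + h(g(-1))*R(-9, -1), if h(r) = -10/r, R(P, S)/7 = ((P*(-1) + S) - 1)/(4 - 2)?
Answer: -163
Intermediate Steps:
R(P, S) = -7/2 - 7*P/2 + 7*S/2 (R(P, S) = 7*(((P*(-1) + S) - 1)/(4 - 2)) = 7*(((-P + S) - 1)/2) = 7*(((S - P) - 1)*(½)) = 7*((-1 + S - P)*(½)) = 7*(-½ + S/2 - P/2) = -7/2 - 7*P/2 + 7*S/2)
g(U) = 1
82 + h(g(-1))*R(-9, -1) = 82 + (-10/1)*(-7/2 - 7/2*(-9) + (7/2)*(-1)) = 82 + (-10*1)*(-7/2 + 63/2 - 7/2) = 82 - 10*49/2 = 82 - 245 = -163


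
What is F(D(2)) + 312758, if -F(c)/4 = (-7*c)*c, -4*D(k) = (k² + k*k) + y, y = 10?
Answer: 313325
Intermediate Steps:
D(k) = -5/2 - k²/2 (D(k) = -((k² + k*k) + 10)/4 = -((k² + k²) + 10)/4 = -(2*k² + 10)/4 = -(10 + 2*k²)/4 = -5/2 - k²/2)
F(c) = 28*c² (F(c) = -4*(-7*c)*c = -(-28)*c² = 28*c²)
F(D(2)) + 312758 = 28*(-5/2 - ½*2²)² + 312758 = 28*(-5/2 - ½*4)² + 312758 = 28*(-5/2 - 2)² + 312758 = 28*(-9/2)² + 312758 = 28*(81/4) + 312758 = 567 + 312758 = 313325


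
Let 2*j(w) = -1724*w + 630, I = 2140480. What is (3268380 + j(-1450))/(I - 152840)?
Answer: 903719/397528 ≈ 2.2733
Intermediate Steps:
j(w) = 315 - 862*w (j(w) = (-1724*w + 630)/2 = (630 - 1724*w)/2 = 315 - 862*w)
(3268380 + j(-1450))/(I - 152840) = (3268380 + (315 - 862*(-1450)))/(2140480 - 152840) = (3268380 + (315 + 1249900))/1987640 = (3268380 + 1250215)*(1/1987640) = 4518595*(1/1987640) = 903719/397528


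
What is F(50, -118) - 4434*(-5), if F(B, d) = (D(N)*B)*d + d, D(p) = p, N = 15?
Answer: -66448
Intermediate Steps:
F(B, d) = d + 15*B*d (F(B, d) = (15*B)*d + d = 15*B*d + d = d + 15*B*d)
F(50, -118) - 4434*(-5) = -118*(1 + 15*50) - 4434*(-5) = -118*(1 + 750) - 1*(-22170) = -118*751 + 22170 = -88618 + 22170 = -66448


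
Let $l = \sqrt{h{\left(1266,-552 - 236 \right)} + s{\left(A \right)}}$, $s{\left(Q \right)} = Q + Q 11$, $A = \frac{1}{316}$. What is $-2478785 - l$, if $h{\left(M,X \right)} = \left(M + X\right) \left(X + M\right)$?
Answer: $-2478785 - \frac{\sqrt{1425968881}}{79} \approx -2.4793 \cdot 10^{6}$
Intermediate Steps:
$h{\left(M,X \right)} = \left(M + X\right)^{2}$ ($h{\left(M,X \right)} = \left(M + X\right) \left(M + X\right) = \left(M + X\right)^{2}$)
$A = \frac{1}{316} \approx 0.0031646$
$s{\left(Q \right)} = 12 Q$ ($s{\left(Q \right)} = Q + 11 Q = 12 Q$)
$l = \frac{\sqrt{1425968881}}{79}$ ($l = \sqrt{\left(1266 - 788\right)^{2} + 12 \cdot \frac{1}{316}} = \sqrt{\left(1266 - 788\right)^{2} + \frac{3}{79}} = \sqrt{478^{2} + \frac{3}{79}} = \sqrt{228484 + \frac{3}{79}} = \sqrt{\frac{18050239}{79}} = \frac{\sqrt{1425968881}}{79} \approx 478.0$)
$-2478785 - l = -2478785 - \frac{\sqrt{1425968881}}{79}$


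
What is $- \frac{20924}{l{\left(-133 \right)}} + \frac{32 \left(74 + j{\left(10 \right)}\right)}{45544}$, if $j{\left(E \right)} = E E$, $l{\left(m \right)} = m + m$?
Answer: $\frac{59652734}{757169} \approx 78.784$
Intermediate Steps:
$l{\left(m \right)} = 2 m$
$j{\left(E \right)} = E^{2}$
$- \frac{20924}{l{\left(-133 \right)}} + \frac{32 \left(74 + j{\left(10 \right)}\right)}{45544} = - \frac{20924}{2 \left(-133\right)} + \frac{32 \left(74 + 10^{2}\right)}{45544} = - \frac{20924}{-266} + 32 \left(74 + 100\right) \frac{1}{45544} = \left(-20924\right) \left(- \frac{1}{266}\right) + 32 \cdot 174 \cdot \frac{1}{45544} = \frac{10462}{133} + 5568 \cdot \frac{1}{45544} = \frac{10462}{133} + \frac{696}{5693} = \frac{59652734}{757169}$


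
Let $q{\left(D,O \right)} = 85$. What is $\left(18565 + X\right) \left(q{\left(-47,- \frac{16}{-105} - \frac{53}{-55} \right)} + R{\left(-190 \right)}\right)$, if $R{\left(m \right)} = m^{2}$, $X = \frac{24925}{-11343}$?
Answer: $\frac{7619036525950}{11343} \approx 6.7169 \cdot 10^{8}$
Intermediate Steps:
$X = - \frac{24925}{11343}$ ($X = 24925 \left(- \frac{1}{11343}\right) = - \frac{24925}{11343} \approx -2.1974$)
$\left(18565 + X\right) \left(q{\left(-47,- \frac{16}{-105} - \frac{53}{-55} \right)} + R{\left(-190 \right)}\right) = \left(18565 - \frac{24925}{11343}\right) \left(85 + \left(-190\right)^{2}\right) = \frac{210557870 \left(85 + 36100\right)}{11343} = \frac{210557870}{11343} \cdot 36185 = \frac{7619036525950}{11343}$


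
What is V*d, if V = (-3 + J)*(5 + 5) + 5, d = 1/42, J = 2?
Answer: -5/42 ≈ -0.11905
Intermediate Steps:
d = 1/42 ≈ 0.023810
V = -5 (V = (-3 + 2)*(5 + 5) + 5 = -1*10 + 5 = -10 + 5 = -5)
V*d = -5*1/42 = -5/42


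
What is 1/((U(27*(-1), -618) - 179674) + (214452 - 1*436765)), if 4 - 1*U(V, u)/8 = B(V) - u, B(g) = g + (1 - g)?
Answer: -1/406907 ≈ -2.4576e-6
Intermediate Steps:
B(g) = 1
U(V, u) = 24 + 8*u (U(V, u) = 32 - 8*(1 - u) = 32 + (-8 + 8*u) = 24 + 8*u)
1/((U(27*(-1), -618) - 179674) + (214452 - 1*436765)) = 1/(((24 + 8*(-618)) - 179674) + (214452 - 1*436765)) = 1/(((24 - 4944) - 179674) + (214452 - 436765)) = 1/((-4920 - 179674) - 222313) = 1/(-184594 - 222313) = 1/(-406907) = -1/406907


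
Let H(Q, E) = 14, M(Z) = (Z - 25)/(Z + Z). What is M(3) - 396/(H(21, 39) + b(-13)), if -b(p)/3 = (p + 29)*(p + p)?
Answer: -7535/1893 ≈ -3.9805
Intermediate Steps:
b(p) = -6*p*(29 + p) (b(p) = -3*(p + 29)*(p + p) = -3*(29 + p)*2*p = -6*p*(29 + p))
M(Z) = (-25 + Z)/(2*Z) (M(Z) = (-25 + Z)/((2*Z)) = (-25 + Z)*(1/(2*Z)) = (-25 + Z)/(2*Z))
M(3) - 396/(H(21, 39) + b(-13)) = (½)*(-25 + 3)/3 - 396/(14 - 6*(-13)*(29 - 13)) = (½)*(⅓)*(-22) - 396/(14 - 6*(-13)*16) = -11/3 - 396/(14 + 1248) = -11/3 - 396/1262 = -11/3 + (1/1262)*(-396) = -11/3 - 198/631 = -7535/1893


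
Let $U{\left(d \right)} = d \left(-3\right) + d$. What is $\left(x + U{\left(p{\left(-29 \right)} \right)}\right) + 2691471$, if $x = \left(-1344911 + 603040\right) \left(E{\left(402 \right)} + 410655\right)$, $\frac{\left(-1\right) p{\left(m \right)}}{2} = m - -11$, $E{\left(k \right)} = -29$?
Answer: $-304628829847$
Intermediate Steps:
$p{\left(m \right)} = -22 - 2 m$ ($p{\left(m \right)} = - 2 \left(m - -11\right) = - 2 \left(m + 11\right) = - 2 \left(11 + m\right) = -22 - 2 m$)
$U{\left(d \right)} = - 2 d$ ($U{\left(d \right)} = - 3 d + d = - 2 d$)
$x = -304631521246$ ($x = \left(-1344911 + 603040\right) \left(-29 + 410655\right) = \left(-741871\right) 410626 = -304631521246$)
$\left(x + U{\left(p{\left(-29 \right)} \right)}\right) + 2691471 = \left(-304631521246 - 2 \left(-22 - -58\right)\right) + 2691471 = \left(-304631521246 - 2 \left(-22 + 58\right)\right) + 2691471 = \left(-304631521246 - 72\right) + 2691471 = -304631521318 + 2691471 = -304628829847$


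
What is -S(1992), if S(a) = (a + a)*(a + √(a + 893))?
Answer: -7936128 - 3984*√2885 ≈ -8.1501e+6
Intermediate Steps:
S(a) = 2*a*(a + √(893 + a)) (S(a) = (2*a)*(a + √(893 + a)) = 2*a*(a + √(893 + a)))
-S(1992) = -2*1992*(1992 + √(893 + 1992)) = -2*1992*(1992 + √2885) = -(7936128 + 3984*√2885) = -7936128 - 3984*√2885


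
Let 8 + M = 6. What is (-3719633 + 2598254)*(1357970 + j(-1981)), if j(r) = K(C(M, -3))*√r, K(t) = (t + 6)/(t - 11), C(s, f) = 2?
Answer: -1522799040630 + 2990344*I*√1981/3 ≈ -1.5228e+12 + 4.4365e+7*I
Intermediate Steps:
M = -2 (M = -8 + 6 = -2)
K(t) = (6 + t)/(-11 + t)
j(r) = -8*√r/9 (j(r) = ((6 + 2)/(-11 + 2))*√r = (8/(-9))*√r = (-⅑*8)*√r = -8*√r/9)
(-3719633 + 2598254)*(1357970 + j(-1981)) = (-3719633 + 2598254)*(1357970 - 8*I*√1981/9) = -1121379*(1357970 - 8*I*√1981/9) = -1522799040630 + 2990344*I*√1981/3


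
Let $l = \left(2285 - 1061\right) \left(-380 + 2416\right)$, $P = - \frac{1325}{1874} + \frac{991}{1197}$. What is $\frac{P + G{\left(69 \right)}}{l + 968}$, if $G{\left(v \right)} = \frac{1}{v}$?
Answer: $\frac{6983233}{128623234321008} \approx 5.4292 \cdot 10^{-8}$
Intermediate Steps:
$P = \frac{271109}{2243178}$ ($P = \left(-1325\right) \frac{1}{1874} + 991 \cdot \frac{1}{1197} = - \frac{1325}{1874} + \frac{991}{1197} = \frac{271109}{2243178} \approx 0.12086$)
$l = 2492064$ ($l = 1224 \cdot 2036 = 2492064$)
$\frac{P + G{\left(69 \right)}}{l + 968} = \frac{\frac{271109}{2243178} + \frac{1}{69}}{2492064 + 968} = \frac{\frac{271109}{2243178} + \frac{1}{69}}{2493032} = \frac{6983233}{51593094} \cdot \frac{1}{2493032} = \frac{6983233}{128623234321008}$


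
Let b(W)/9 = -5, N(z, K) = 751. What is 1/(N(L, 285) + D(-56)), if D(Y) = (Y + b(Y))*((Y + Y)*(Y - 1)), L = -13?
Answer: -1/644033 ≈ -1.5527e-6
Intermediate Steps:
b(W) = -45 (b(W) = 9*(-5) = -45)
D(Y) = 2*Y*(-1 + Y)*(-45 + Y) (D(Y) = (Y - 45)*((Y + Y)*(Y - 1)) = (-45 + Y)*((2*Y)*(-1 + Y)) = (-45 + Y)*(2*Y*(-1 + Y)) = 2*Y*(-1 + Y)*(-45 + Y))
1/(N(L, 285) + D(-56)) = 1/(751 + 2*(-56)*(45 + (-56)² - 46*(-56))) = 1/(751 + 2*(-56)*(45 + 3136 + 2576)) = 1/(751 + 2*(-56)*5757) = 1/(751 - 644784) = 1/(-644033) = -1/644033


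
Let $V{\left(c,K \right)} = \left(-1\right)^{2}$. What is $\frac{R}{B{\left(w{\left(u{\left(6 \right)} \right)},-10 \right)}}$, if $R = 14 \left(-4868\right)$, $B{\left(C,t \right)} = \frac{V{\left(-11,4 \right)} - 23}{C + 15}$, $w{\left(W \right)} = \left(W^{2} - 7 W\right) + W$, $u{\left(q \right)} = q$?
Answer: $\frac{511140}{11} \approx 46467.0$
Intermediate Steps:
$V{\left(c,K \right)} = 1$
$w{\left(W \right)} = W^{2} - 6 W$
$B{\left(C,t \right)} = - \frac{22}{15 + C}$ ($B{\left(C,t \right)} = \frac{1 - 23}{C + 15} = - \frac{22}{15 + C}$)
$R = -68152$
$\frac{R}{B{\left(w{\left(u{\left(6 \right)} \right)},-10 \right)}} = - \frac{68152}{\left(-22\right) \frac{1}{15 + 6 \left(-6 + 6\right)}} = - \frac{68152}{\left(-22\right) \frac{1}{15 + 6 \cdot 0}} = - \frac{68152}{\left(-22\right) \frac{1}{15 + 0}} = - \frac{68152}{\left(-22\right) \frac{1}{15}} = - \frac{68152}{- \frac{22}{15}} = \left(-68152\right) \left(- \frac{15}{22}\right) = \frac{511140}{11}$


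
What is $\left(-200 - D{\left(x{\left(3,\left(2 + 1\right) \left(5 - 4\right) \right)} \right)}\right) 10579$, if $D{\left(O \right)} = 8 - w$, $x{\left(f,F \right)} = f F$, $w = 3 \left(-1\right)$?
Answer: $-2232169$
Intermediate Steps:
$w = -3$
$x{\left(f,F \right)} = F f$
$D{\left(O \right)} = 11$ ($D{\left(O \right)} = 8 - -3 = 8 + 3 = 11$)
$\left(-200 - D{\left(x{\left(3,\left(2 + 1\right) \left(5 - 4\right) \right)} \right)}\right) 10579 = \left(-200 - 11\right) 10579 = \left(-211\right) 10579 = -2232169$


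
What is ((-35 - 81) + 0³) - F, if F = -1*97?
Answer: -19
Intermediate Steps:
F = -97
((-35 - 81) + 0³) - F = ((-35 - 81) + 0³) - 1*(-97) = (-116 + 0) + 97 = -116 + 97 = -19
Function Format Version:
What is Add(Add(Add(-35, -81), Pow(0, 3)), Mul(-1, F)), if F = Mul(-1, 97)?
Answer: -19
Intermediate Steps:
F = -97
Add(Add(Add(-35, -81), Pow(0, 3)), Mul(-1, F)) = Add(Add(Add(-35, -81), Pow(0, 3)), Mul(-1, -97)) = Add(Add(-116, 0), 97) = Add(-116, 97) = -19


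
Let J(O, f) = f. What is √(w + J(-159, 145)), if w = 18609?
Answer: √18754 ≈ 136.95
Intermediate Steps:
√(w + J(-159, 145)) = √(18609 + 145) = √18754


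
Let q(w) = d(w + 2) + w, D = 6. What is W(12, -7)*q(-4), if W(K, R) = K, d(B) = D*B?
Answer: -192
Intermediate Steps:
d(B) = 6*B
q(w) = 12 + 7*w (q(w) = 6*(w + 2) + w = 6*(2 + w) + w = (12 + 6*w) + w = 12 + 7*w)
W(12, -7)*q(-4) = 12*(12 + 7*(-4)) = 12*(12 - 28) = 12*(-16) = -192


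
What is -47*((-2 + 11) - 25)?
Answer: 752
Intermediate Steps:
-47*((-2 + 11) - 25) = -47*(9 - 25) = -47*(-16) = 752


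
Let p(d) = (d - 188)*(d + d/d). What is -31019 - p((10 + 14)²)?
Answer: -254895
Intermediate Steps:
p(d) = (1 + d)*(-188 + d) (p(d) = (-188 + d)*(d + 1) = (-188 + d)*(1 + d) = (1 + d)*(-188 + d))
-31019 - p((10 + 14)²) = -31019 - (-188 + ((10 + 14)²)² - 187*(10 + 14)²) = -31019 - (-188 + (24²)² - 187*24²) = -31019 - (-188 + 576² - 187*576) = -31019 - (-188 + 331776 - 107712) = -31019 - 1*223876 = -31019 - 223876 = -254895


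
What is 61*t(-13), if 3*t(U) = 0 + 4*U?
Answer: -3172/3 ≈ -1057.3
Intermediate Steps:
t(U) = 4*U/3 (t(U) = (0 + 4*U)/3 = (4*U)/3 = 4*U/3)
61*t(-13) = 61*((4/3)*(-13)) = 61*(-52/3) = -3172/3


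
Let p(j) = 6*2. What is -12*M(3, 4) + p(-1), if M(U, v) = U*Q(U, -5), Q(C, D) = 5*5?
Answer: -888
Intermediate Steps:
p(j) = 12
Q(C, D) = 25
M(U, v) = 25*U (M(U, v) = U*25 = 25*U)
-12*M(3, 4) + p(-1) = -300*3 + 12 = -12*75 + 12 = -900 + 12 = -888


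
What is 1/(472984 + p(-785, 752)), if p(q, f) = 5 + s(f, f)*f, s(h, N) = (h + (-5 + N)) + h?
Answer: 1/2165741 ≈ 4.6174e-7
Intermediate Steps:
s(h, N) = -5 + N + 2*h (s(h, N) = (-5 + N + h) + h = -5 + N + 2*h)
p(q, f) = 5 + f*(-5 + 3*f) (p(q, f) = 5 + (-5 + f + 2*f)*f = 5 + (-5 + 3*f)*f = 5 + f*(-5 + 3*f))
1/(472984 + p(-785, 752)) = 1/(472984 + (5 + 752*(-5 + 3*752))) = 1/(472984 + (5 + 752*(-5 + 2256))) = 1/(472984 + (5 + 752*2251)) = 1/(472984 + (5 + 1692752)) = 1/(472984 + 1692757) = 1/2165741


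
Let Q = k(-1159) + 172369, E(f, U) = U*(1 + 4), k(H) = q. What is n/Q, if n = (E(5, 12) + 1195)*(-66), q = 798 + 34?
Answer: -82830/173201 ≈ -0.47823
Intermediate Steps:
q = 832
k(H) = 832
E(f, U) = 5*U (E(f, U) = U*5 = 5*U)
Q = 173201 (Q = 832 + 172369 = 173201)
n = -82830 (n = (5*12 + 1195)*(-66) = (60 + 1195)*(-66) = 1255*(-66) = -82830)
n/Q = -82830/173201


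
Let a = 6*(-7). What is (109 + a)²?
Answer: 4489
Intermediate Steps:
a = -42
(109 + a)² = (109 - 42)² = 67² = 4489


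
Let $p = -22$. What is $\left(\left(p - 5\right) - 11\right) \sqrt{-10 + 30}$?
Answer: $- 76 \sqrt{5} \approx -169.94$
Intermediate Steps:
$\left(\left(p - 5\right) - 11\right) \sqrt{-10 + 30} = \left(\left(-22 - 5\right) - 11\right) \sqrt{-10 + 30} = \left(-27 - 11\right) \sqrt{20} = - 38 \cdot 2 \sqrt{5} = - 76 \sqrt{5}$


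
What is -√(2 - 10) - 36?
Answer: -36 - 2*I*√2 ≈ -36.0 - 2.8284*I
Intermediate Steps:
-√(2 - 10) - 36 = -√(-8) - 36 = -2*I*√2 - 36 = -36 - 2*I*√2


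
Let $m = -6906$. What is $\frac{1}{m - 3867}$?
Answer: $- \frac{1}{10773} \approx -9.2825 \cdot 10^{-5}$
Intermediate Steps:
$\frac{1}{m - 3867} = \frac{1}{-6906 - 3867} = \frac{1}{-10773} = - \frac{1}{10773}$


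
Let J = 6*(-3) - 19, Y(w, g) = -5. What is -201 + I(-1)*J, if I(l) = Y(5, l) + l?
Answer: 21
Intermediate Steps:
I(l) = -5 + l
J = -37 (J = -18 - 19 = -37)
-201 + I(-1)*J = -201 + (-5 - 1)*(-37) = -201 - 6*(-37) = -201 + 222 = 21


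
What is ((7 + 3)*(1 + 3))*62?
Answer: 2480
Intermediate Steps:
((7 + 3)*(1 + 3))*62 = (10*4)*62 = 40*62 = 2480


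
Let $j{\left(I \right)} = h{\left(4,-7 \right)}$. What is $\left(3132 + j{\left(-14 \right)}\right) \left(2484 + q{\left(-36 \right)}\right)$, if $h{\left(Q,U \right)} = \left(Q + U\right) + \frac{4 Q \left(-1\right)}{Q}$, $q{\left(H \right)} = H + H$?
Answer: $7537500$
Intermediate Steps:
$q{\left(H \right)} = 2 H$
$h{\left(Q,U \right)} = -4 + Q + U$ ($h{\left(Q,U \right)} = \left(Q + U\right) + \frac{\left(-4\right) Q}{Q} = \left(Q + U\right) - 4 = -4 + Q + U$)
$j{\left(I \right)} = -7$ ($j{\left(I \right)} = -4 + 4 - 7 = -7$)
$\left(3132 + j{\left(-14 \right)}\right) \left(2484 + q{\left(-36 \right)}\right) = \left(3132 - 7\right) \left(2484 + 2 \left(-36\right)\right) = 3125 \left(2484 - 72\right) = 3125 \cdot 2412 = 7537500$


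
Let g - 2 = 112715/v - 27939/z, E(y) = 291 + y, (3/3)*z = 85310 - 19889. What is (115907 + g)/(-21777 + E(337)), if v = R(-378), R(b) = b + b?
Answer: -212046824555/38740484412 ≈ -5.4735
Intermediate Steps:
R(b) = 2*b
v = -756 (v = 2*(-378) = -756)
z = 65421 (z = 85310 - 19889 = 65421)
g = -270227161/1831788 (g = 2 + (112715/(-756) - 27939/65421) = 2 + (112715*(-1/756) - 27939*1/65421) = 2 + (-112715/756 - 9313/21807) = 2 - 273890737/1831788 = -270227161/1831788 ≈ -147.52)
(115907 + g)/(-21777 + E(337)) = (115907 - 270227161/1831788)/(-21777 + (291 + 337)) = 212046824555/(1831788*(-21777 + 628)) = (212046824555/1831788)/(-21149) = (212046824555/1831788)*(-1/21149) = -212046824555/38740484412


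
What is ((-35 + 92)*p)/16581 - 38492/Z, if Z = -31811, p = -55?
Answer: 179502789/175819397 ≈ 1.0210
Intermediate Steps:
((-35 + 92)*p)/16581 - 38492/Z = ((-35 + 92)*(-55))/16581 - 38492/(-31811) = (57*(-55))*(1/16581) - 38492*(-1/31811) = -3135*1/16581 + 38492/31811 = -1045/5527 + 38492/31811 = 179502789/175819397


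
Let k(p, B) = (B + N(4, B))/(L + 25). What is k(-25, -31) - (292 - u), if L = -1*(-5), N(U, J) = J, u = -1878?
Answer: -32581/15 ≈ -2172.1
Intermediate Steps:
L = 5
k(p, B) = B/15 (k(p, B) = (B + B)/(5 + 25) = (2*B)/30 = (2*B)*(1/30) = B/15)
k(-25, -31) - (292 - u) = (1/15)*(-31) - (292 - 1*(-1878)) = -31/15 - (292 + 1878) = -31/15 - 1*2170 = -31/15 - 2170 = -32581/15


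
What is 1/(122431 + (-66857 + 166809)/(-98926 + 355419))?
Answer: 256493/31402794435 ≈ 8.1678e-6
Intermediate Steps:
1/(122431 + (-66857 + 166809)/(-98926 + 355419)) = 1/(122431 + 99952/256493) = 1/(31402794435/256493) = 256493/31402794435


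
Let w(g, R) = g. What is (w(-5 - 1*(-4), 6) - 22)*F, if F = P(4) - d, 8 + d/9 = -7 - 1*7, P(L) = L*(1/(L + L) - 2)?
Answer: -8763/2 ≈ -4381.5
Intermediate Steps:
P(L) = L*(-2 + 1/(2*L)) (P(L) = L*(1/(2*L) - 2) = L*(-2 + 1/(2*L)))
d = -198 (d = -72 + 9*(-7 - 1*7) = -72 + 9*(-7 - 7) = -72 + 9*(-14) = -72 - 126 = -198)
F = 381/2 (F = (½ - 2*4) - 1*(-198) = (½ - 8) + 198 = -15/2 + 198 = 381/2 ≈ 190.50)
(w(-5 - 1*(-4), 6) - 22)*F = ((-5 - 1*(-4)) - 22)*(381/2) = ((-5 + 4) - 22)*(381/2) = (-1 - 22)*(381/2) = -23*381/2 = -8763/2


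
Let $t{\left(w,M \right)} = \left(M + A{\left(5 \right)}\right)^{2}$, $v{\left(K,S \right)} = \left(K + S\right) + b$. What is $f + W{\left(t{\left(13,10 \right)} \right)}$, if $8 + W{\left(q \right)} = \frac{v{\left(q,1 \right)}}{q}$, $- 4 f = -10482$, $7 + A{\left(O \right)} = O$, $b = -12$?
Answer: $\frac{167253}{64} \approx 2613.3$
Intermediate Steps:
$A{\left(O \right)} = -7 + O$
$v{\left(K,S \right)} = -12 + K + S$ ($v{\left(K,S \right)} = \left(K + S\right) - 12 = -12 + K + S$)
$t{\left(w,M \right)} = \left(-2 + M\right)^{2}$ ($t{\left(w,M \right)} = \left(M + \left(-7 + 5\right)\right)^{2} = \left(M - 2\right)^{2} = \left(-2 + M\right)^{2}$)
$f = \frac{5241}{2}$ ($f = \left(- \frac{1}{4}\right) \left(-10482\right) = \frac{5241}{2} \approx 2620.5$)
$W{\left(q \right)} = -8 + \frac{-11 + q}{q}$ ($W{\left(q \right)} = -8 + \frac{-12 + q + 1}{q} = -8 + \frac{-11 + q}{q}$)
$f + W{\left(t{\left(13,10 \right)} \right)} = \frac{5241}{2} - \left(7 + \frac{11}{\left(-2 + 10\right)^{2}}\right) = \frac{5241}{2} - \left(7 + \frac{11}{8^{2}}\right) = \frac{5241}{2} - \left(7 + \frac{11}{64}\right) = \frac{5241}{2} - \frac{459}{64} = \frac{167253}{64}$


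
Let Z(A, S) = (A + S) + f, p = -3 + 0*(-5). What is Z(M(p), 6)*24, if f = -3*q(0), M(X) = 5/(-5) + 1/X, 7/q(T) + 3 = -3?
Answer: 196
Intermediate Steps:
p = -3 (p = -3 + 0 = -3)
q(T) = -7/6 (q(T) = 7/(-3 - 3) = 7/(-6) = 7*(-⅙) = -7/6)
M(X) = -1 + 1/X (M(X) = 5*(-⅕) + 1/X = -1 + 1/X)
f = 7/2 (f = -3*(-7/6) = 7/2 ≈ 3.5000)
Z(A, S) = 7/2 + A + S (Z(A, S) = (A + S) + 7/2 = 7/2 + A + S)
Z(M(p), 6)*24 = (7/2 + (1 - 1*(-3))/(-3) + 6)*24 = (7/2 - (1 + 3)/3 + 6)*24 = (7/2 - ⅓*4 + 6)*24 = (7/2 - 4/3 + 6)*24 = (49/6)*24 = 196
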